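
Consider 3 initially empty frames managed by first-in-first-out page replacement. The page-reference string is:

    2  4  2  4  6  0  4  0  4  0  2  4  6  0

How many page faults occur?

2 → fault, frames [2]
4 → fault, frames [2, 4]
2 → hit
4 → hit
6 → fault, frames [2, 4, 6]
0 → fault, evict 2, frames [4, 6, 0]
4 → hit
0 → hit
4 → hit
0 → hit
2 → fault, evict 4, frames [6, 0, 2]
4 → fault, evict 6, frames [0, 2, 4]
6 → fault, evict 0, frames [2, 4, 6]
0 → fault, evict 2, frames [4, 6, 0]
Page faults: 8.

8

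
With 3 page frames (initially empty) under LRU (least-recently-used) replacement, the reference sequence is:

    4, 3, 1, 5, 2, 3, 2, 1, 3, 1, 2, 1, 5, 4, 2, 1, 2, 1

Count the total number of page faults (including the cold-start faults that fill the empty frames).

11

4 -> miss, frames {4}
3 -> miss, frames {4,3}
1 -> miss, frames {4,3,1}
5 -> miss, evict 4, frames {3,1,5}
2 -> miss, evict 3, frames {1,5,2}
3 -> miss, evict 1, frames {5,2,3}
2 -> hit
1 -> miss, evict 5, frames {3,2,1}
3 -> hit
1 -> hit
2 -> hit
1 -> hit
5 -> miss, evict 3, frames {2,1,5}
4 -> miss, evict 2, frames {1,5,4}
2 -> miss, evict 1, frames {5,4,2}
1 -> miss, evict 5, frames {4,2,1}
2 -> hit
1 -> hit
Page faults: 11.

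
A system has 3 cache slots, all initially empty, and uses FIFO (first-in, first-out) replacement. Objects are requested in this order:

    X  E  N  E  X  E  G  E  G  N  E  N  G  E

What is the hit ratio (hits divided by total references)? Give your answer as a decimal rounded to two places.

X -> fault, frames [X]
E -> fault, frames [X, E]
N -> fault, frames [X, E, N]
E -> hit
X -> hit
E -> hit
G -> fault, evict X, frames [E, N, G]
E -> hit
G -> hit
N -> hit
E -> hit
N -> hit
G -> hit
E -> hit
Hits: 10 of 14 references → 10/14 = 0.7143.

0.71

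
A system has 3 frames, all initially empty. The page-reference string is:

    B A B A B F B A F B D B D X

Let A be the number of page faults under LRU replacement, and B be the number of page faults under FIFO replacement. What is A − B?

Under LRU: F F . . . F . . . . F . . F → 5 faults.
Under FIFO: F F . . . F . . . . F F . F → 6 faults.
A − B = 5 − 6 = -1.

-1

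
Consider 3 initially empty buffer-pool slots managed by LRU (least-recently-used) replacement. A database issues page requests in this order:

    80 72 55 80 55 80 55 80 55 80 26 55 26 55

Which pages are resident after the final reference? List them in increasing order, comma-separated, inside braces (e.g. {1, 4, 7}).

{26, 55, 80}

80: fault, frames (80)
72: fault, frames (80 72)
55: fault, frames (80 72 55)
80: hit
55: hit
80: hit
55: hit
80: hit
55: hit
80: hit
26: fault, evict 72, frames (55 80 26)
55: hit
26: hit
55: hit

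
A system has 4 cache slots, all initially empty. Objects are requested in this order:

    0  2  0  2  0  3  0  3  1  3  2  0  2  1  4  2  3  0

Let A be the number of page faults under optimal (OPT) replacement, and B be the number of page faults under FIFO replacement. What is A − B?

-1

Under OPT: F F . . . F . . F . . . . . F . . . → 5 faults.
Under FIFO: F F . . . F . . F . . . . . F . . F → 6 faults.
A − B = 5 − 6 = -1.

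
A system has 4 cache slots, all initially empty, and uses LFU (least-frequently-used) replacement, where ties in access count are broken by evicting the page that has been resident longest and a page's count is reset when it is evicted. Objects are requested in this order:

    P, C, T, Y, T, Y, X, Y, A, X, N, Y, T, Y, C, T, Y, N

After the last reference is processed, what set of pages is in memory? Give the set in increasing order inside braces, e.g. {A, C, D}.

P: miss, frames (P)
C: miss, frames (P C)
T: miss, frames (P C T)
Y: miss, frames (P C T Y)
T: hit
Y: hit
X: miss, evict P, frames (C T Y X)
Y: hit
A: miss, evict C, frames (T Y X A)
X: hit
N: miss, evict A, frames (T Y X N)
Y: hit
T: hit
Y: hit
C: miss, evict N, frames (T Y X C)
T: hit
Y: hit
N: miss, evict C, frames (T Y X N)

{N, T, X, Y}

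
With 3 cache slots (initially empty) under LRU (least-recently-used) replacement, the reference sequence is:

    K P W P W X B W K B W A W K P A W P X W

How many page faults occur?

K -> fault, frames {K}
P -> fault, frames {K,P}
W -> fault, frames {K,P,W}
P -> hit
W -> hit
X -> fault, evict K, frames {P,W,X}
B -> fault, evict P, frames {W,X,B}
W -> hit
K -> fault, evict X, frames {B,W,K}
B -> hit
W -> hit
A -> fault, evict K, frames {B,W,A}
W -> hit
K -> fault, evict B, frames {A,W,K}
P -> fault, evict A, frames {W,K,P}
A -> fault, evict W, frames {K,P,A}
W -> fault, evict K, frames {P,A,W}
P -> hit
X -> fault, evict A, frames {W,P,X}
W -> hit
Page faults: 12.

12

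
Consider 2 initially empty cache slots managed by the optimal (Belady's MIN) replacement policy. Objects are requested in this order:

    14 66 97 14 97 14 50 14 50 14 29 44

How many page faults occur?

14 -> miss, frames [14]
66 -> miss, frames [14, 66]
97 -> miss, evict 66, frames [14, 97]
14 -> hit
97 -> hit
14 -> hit
50 -> miss, evict 97, frames [14, 50]
14 -> hit
50 -> hit
14 -> hit
29 -> miss, evict 50, frames [14, 29]
44 -> miss, evict 29, frames [14, 44]
Page faults: 6.

6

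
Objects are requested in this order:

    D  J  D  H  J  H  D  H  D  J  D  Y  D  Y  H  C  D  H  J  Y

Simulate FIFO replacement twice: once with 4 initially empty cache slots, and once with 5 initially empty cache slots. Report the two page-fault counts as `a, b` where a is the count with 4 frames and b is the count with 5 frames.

4 frames: F F . F . . . . . . . F . . . F F . F . → 7 faults.
5 frames: F F . F . . . . . . . F . . . F . . . . → 5 faults.
5 < 7: adding a frame reduced faults, as is typical.

7, 5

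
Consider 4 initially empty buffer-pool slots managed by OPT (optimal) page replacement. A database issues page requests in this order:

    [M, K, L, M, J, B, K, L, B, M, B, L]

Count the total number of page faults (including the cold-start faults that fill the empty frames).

5

M: fault, frames [M]
K: fault, frames [M, K]
L: fault, frames [M, K, L]
M: hit
J: fault, frames [M, K, L, J]
B: fault, evict J, frames [M, K, L, B]
K: hit
L: hit
B: hit
M: hit
B: hit
L: hit
Page faults: 5.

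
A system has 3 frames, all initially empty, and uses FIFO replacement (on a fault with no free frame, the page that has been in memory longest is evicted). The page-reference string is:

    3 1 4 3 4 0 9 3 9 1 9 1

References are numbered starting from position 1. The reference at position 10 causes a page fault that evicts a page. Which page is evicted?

pos 1: 3: miss, frames [3]
pos 2: 1: miss, frames [3, 1]
pos 3: 4: miss, frames [3, 1, 4]
pos 4: 3: hit
pos 5: 4: hit
pos 6: 0: miss, evict 3, frames [1, 4, 0]
pos 7: 9: miss, evict 1, frames [4, 0, 9]
pos 8: 3: miss, evict 4, frames [0, 9, 3]
pos 9: 9: hit
pos 10: 1: miss, evict 0, frames [9, 3, 1]
At position 10, page 0 is evicted.

0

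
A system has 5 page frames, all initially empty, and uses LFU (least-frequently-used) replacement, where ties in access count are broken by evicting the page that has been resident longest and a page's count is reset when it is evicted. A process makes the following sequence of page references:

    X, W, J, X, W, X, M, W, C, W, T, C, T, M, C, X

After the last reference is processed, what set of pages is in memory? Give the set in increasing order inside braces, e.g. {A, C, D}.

X → miss, frames [X]
W → miss, frames [X, W]
J → miss, frames [X, W, J]
X → hit
W → hit
X → hit
M → miss, frames [X, W, J, M]
W → hit
C → miss, frames [X, W, J, M, C]
W → hit
T → miss, evict J, frames [X, W, M, C, T]
C → hit
T → hit
M → hit
C → hit
X → hit

{C, M, T, W, X}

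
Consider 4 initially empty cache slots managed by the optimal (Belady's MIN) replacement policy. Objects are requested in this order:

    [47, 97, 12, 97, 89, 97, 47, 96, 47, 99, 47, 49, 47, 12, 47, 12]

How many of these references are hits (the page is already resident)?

47 → fault, frames [47]
97 → fault, frames [47, 97]
12 → fault, frames [47, 97, 12]
97 → hit
89 → fault, frames [47, 97, 12, 89]
97 → hit
47 → hit
96 → fault, evict 89, frames [47, 97, 12, 96]
47 → hit
99 → fault, evict 96, frames [47, 97, 12, 99]
47 → hit
49 → fault, evict 99, frames [47, 97, 12, 49]
47 → hit
12 → hit
47 → hit
12 → hit
Hits: 9.

9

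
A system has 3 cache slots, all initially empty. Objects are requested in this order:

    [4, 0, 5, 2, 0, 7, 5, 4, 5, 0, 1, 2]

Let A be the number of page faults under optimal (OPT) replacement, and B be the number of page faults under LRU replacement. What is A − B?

-2

Under OPT: F F F F . F . F . . F F → 8 faults.
Under LRU: F F F F . F F F . F F F → 10 faults.
A − B = 8 − 10 = -2.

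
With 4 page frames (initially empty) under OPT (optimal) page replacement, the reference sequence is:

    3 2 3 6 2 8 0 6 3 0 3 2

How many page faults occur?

5

3 -> miss, frames (3)
2 -> miss, frames (3 2)
3 -> hit
6 -> miss, frames (3 2 6)
2 -> hit
8 -> miss, frames (3 2 6 8)
0 -> miss, evict 8, frames (3 2 6 0)
6 -> hit
3 -> hit
0 -> hit
3 -> hit
2 -> hit
Page faults: 5.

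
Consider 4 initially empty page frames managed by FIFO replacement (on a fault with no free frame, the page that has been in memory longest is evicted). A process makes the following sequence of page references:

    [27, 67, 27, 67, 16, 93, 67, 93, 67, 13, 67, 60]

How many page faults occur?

6

27 → miss, frames {27}
67 → miss, frames {27,67}
27 → hit
67 → hit
16 → miss, frames {27,67,16}
93 → miss, frames {27,67,16,93}
67 → hit
93 → hit
67 → hit
13 → miss, evict 27, frames {67,16,93,13}
67 → hit
60 → miss, evict 67, frames {16,93,13,60}
Page faults: 6.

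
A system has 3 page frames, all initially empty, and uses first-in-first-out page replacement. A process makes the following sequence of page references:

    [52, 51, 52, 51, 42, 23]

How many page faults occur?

52 -> fault, frames {52}
51 -> fault, frames {52,51}
52 -> hit
51 -> hit
42 -> fault, frames {52,51,42}
23 -> fault, evict 52, frames {51,42,23}
Page faults: 4.

4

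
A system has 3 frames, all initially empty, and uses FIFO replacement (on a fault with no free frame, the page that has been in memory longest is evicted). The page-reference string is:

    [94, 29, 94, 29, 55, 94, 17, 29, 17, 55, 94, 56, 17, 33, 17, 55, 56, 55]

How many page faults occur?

10

94: fault, frames (94)
29: fault, frames (94 29)
94: hit
29: hit
55: fault, frames (94 29 55)
94: hit
17: fault, evict 94, frames (29 55 17)
29: hit
17: hit
55: hit
94: fault, evict 29, frames (55 17 94)
56: fault, evict 55, frames (17 94 56)
17: hit
33: fault, evict 17, frames (94 56 33)
17: fault, evict 94, frames (56 33 17)
55: fault, evict 56, frames (33 17 55)
56: fault, evict 33, frames (17 55 56)
55: hit
Page faults: 10.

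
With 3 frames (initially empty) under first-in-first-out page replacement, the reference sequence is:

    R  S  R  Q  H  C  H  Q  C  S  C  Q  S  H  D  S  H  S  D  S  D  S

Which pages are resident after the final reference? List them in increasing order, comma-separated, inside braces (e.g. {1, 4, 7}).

R: miss, frames (R)
S: miss, frames (R S)
R: hit
Q: miss, frames (R S Q)
H: miss, evict R, frames (S Q H)
C: miss, evict S, frames (Q H C)
H: hit
Q: hit
C: hit
S: miss, evict Q, frames (H C S)
C: hit
Q: miss, evict H, frames (C S Q)
S: hit
H: miss, evict C, frames (S Q H)
D: miss, evict S, frames (Q H D)
S: miss, evict Q, frames (H D S)
H: hit
S: hit
D: hit
S: hit
D: hit
S: hit

{D, H, S}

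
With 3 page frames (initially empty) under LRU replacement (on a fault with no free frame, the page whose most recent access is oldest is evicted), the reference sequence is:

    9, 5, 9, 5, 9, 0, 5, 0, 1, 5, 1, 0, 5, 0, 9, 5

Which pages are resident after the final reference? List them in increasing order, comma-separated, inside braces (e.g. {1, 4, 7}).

{0, 5, 9}

9 -> miss, frames (9)
5 -> miss, frames (9 5)
9 -> hit
5 -> hit
9 -> hit
0 -> miss, frames (5 9 0)
5 -> hit
0 -> hit
1 -> miss, evict 9, frames (5 0 1)
5 -> hit
1 -> hit
0 -> hit
5 -> hit
0 -> hit
9 -> miss, evict 1, frames (5 0 9)
5 -> hit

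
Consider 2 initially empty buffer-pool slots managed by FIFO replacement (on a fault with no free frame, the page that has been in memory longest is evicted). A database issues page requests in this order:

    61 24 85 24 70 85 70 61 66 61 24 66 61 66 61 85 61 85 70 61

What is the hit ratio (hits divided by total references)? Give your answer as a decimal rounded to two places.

61 → fault, frames (61)
24 → fault, frames (61 24)
85 → fault, evict 61, frames (24 85)
24 → hit
70 → fault, evict 24, frames (85 70)
85 → hit
70 → hit
61 → fault, evict 85, frames (70 61)
66 → fault, evict 70, frames (61 66)
61 → hit
24 → fault, evict 61, frames (66 24)
66 → hit
61 → fault, evict 66, frames (24 61)
66 → fault, evict 24, frames (61 66)
61 → hit
85 → fault, evict 61, frames (66 85)
61 → fault, evict 66, frames (85 61)
85 → hit
70 → fault, evict 85, frames (61 70)
61 → hit
Hits: 8 of 20 references → 8/20 = 0.4000.

0.40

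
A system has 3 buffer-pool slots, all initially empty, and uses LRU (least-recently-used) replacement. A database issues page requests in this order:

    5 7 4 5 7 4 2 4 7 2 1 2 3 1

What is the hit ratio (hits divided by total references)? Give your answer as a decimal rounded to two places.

0.57

5 -> miss, frames [5]
7 -> miss, frames [5, 7]
4 -> miss, frames [5, 7, 4]
5 -> hit
7 -> hit
4 -> hit
2 -> miss, evict 5, frames [7, 4, 2]
4 -> hit
7 -> hit
2 -> hit
1 -> miss, evict 4, frames [7, 2, 1]
2 -> hit
3 -> miss, evict 7, frames [1, 2, 3]
1 -> hit
Hits: 8 of 14 references → 8/14 = 0.5714.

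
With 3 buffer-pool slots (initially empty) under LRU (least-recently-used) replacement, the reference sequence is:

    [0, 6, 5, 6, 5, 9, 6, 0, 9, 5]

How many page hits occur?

0: miss, frames (0)
6: miss, frames (0 6)
5: miss, frames (0 6 5)
6: hit
5: hit
9: miss, evict 0, frames (6 5 9)
6: hit
0: miss, evict 5, frames (9 6 0)
9: hit
5: miss, evict 6, frames (0 9 5)
Hits: 4.

4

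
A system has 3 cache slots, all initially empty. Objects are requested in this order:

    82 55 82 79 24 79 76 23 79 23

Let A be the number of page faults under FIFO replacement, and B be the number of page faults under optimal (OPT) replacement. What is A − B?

Under FIFO: F F . F F . F F F . → 7 faults.
Under OPT: F F . F F . F F . . → 6 faults.
A − B = 7 − 6 = 1.

1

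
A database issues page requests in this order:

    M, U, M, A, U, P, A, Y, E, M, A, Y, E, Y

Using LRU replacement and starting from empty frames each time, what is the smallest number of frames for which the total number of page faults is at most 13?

2

f=1: 14 faults
f=2: 12 faults
f=3: 10 faults
f=4: 7 faults
f=5: 7 faults
f=6: 6 faults
Smallest f with faults ≤ 13 is 2.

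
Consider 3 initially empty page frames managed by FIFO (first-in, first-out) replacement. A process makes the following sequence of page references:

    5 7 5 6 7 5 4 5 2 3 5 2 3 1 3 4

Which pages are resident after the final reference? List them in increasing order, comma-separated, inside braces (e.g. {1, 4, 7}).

5: miss, frames (5)
7: miss, frames (5 7)
5: hit
6: miss, frames (5 7 6)
7: hit
5: hit
4: miss, evict 5, frames (7 6 4)
5: miss, evict 7, frames (6 4 5)
2: miss, evict 6, frames (4 5 2)
3: miss, evict 4, frames (5 2 3)
5: hit
2: hit
3: hit
1: miss, evict 5, frames (2 3 1)
3: hit
4: miss, evict 2, frames (3 1 4)

{1, 3, 4}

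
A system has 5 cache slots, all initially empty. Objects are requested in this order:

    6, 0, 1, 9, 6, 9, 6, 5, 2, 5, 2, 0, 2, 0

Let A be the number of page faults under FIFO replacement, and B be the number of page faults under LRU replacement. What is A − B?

-1

Under FIFO: F F F F . . . F F . . . . . → 6 faults.
Under LRU: F F F F . . . F F . . F . . → 7 faults.
A − B = 6 − 7 = -1.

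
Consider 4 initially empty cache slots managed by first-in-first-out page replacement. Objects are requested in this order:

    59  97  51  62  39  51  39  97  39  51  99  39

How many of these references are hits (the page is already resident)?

6

59 → fault, frames [59]
97 → fault, frames [59, 97]
51 → fault, frames [59, 97, 51]
62 → fault, frames [59, 97, 51, 62]
39 → fault, evict 59, frames [97, 51, 62, 39]
51 → hit
39 → hit
97 → hit
39 → hit
51 → hit
99 → fault, evict 97, frames [51, 62, 39, 99]
39 → hit
Hits: 6.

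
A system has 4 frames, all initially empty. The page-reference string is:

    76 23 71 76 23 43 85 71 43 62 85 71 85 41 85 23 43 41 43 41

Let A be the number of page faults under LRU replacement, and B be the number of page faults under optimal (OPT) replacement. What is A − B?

2

Under LRU: F F F . . F F F . F . . . F . F F . . . → 10 faults.
Under OPT: F F F . . F F . . F . . . F . . F . . . → 8 faults.
A − B = 10 − 8 = 2.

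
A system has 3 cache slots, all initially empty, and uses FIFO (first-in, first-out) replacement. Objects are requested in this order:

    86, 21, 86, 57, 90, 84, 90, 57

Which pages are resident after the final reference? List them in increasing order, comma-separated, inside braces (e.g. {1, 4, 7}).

86 -> miss, frames [86]
21 -> miss, frames [86, 21]
86 -> hit
57 -> miss, frames [86, 21, 57]
90 -> miss, evict 86, frames [21, 57, 90]
84 -> miss, evict 21, frames [57, 90, 84]
90 -> hit
57 -> hit

{57, 84, 90}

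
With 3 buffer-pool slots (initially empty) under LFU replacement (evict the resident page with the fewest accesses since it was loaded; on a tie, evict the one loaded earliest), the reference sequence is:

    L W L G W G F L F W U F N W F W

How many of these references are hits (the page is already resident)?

6

L → fault, frames [L]
W → fault, frames [L, W]
L → hit
G → fault, frames [L, W, G]
W → hit
G → hit
F → fault, evict L, frames [W, G, F]
L → fault, evict F, frames [W, G, L]
F → fault, evict L, frames [W, G, F]
W → hit
U → fault, evict F, frames [W, G, U]
F → fault, evict U, frames [W, G, F]
N → fault, evict F, frames [W, G, N]
W → hit
F → fault, evict N, frames [W, G, F]
W → hit
Hits: 6.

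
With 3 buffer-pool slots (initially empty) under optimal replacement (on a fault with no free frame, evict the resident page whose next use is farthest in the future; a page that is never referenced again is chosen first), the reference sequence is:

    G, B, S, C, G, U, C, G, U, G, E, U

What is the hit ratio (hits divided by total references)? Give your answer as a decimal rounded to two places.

G -> fault, frames {G}
B -> fault, frames {G,B}
S -> fault, frames {G,B,S}
C -> fault, evict S, frames {G,B,C}
G -> hit
U -> fault, evict B, frames {G,C,U}
C -> hit
G -> hit
U -> hit
G -> hit
E -> fault, evict C, frames {G,U,E}
U -> hit
Hits: 6 of 12 references → 6/12 = 0.5000.

0.50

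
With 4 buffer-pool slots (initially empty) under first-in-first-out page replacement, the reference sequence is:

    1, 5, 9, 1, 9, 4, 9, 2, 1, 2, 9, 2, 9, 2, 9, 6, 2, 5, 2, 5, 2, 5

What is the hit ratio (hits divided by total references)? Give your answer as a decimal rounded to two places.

1 → fault, frames {1}
5 → fault, frames {1,5}
9 → fault, frames {1,5,9}
1 → hit
9 → hit
4 → fault, frames {1,5,9,4}
9 → hit
2 → fault, evict 1, frames {5,9,4,2}
1 → fault, evict 5, frames {9,4,2,1}
2 → hit
9 → hit
2 → hit
9 → hit
2 → hit
9 → hit
6 → fault, evict 9, frames {4,2,1,6}
2 → hit
5 → fault, evict 4, frames {2,1,6,5}
2 → hit
5 → hit
2 → hit
5 → hit
Hits: 14 of 22 references → 14/22 = 0.6364.

0.64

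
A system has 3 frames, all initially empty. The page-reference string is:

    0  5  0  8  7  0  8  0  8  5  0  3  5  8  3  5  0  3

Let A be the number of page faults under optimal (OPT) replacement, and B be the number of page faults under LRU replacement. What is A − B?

-1

Under OPT: F F . F F . . . . F . F . . . . F . → 7 faults.
Under LRU: F F . F F . . . . F . F . F . . F . → 8 faults.
A − B = 7 − 8 = -1.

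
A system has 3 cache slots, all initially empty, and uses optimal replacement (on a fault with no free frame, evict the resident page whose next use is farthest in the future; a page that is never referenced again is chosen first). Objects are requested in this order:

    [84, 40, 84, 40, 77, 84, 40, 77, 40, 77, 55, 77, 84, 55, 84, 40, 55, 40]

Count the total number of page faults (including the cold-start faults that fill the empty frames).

5

84 → fault, frames [84]
40 → fault, frames [84, 40]
84 → hit
40 → hit
77 → fault, frames [84, 40, 77]
84 → hit
40 → hit
77 → hit
40 → hit
77 → hit
55 → fault, evict 40, frames [84, 77, 55]
77 → hit
84 → hit
55 → hit
84 → hit
40 → fault, evict 77, frames [84, 55, 40]
55 → hit
40 → hit
Page faults: 5.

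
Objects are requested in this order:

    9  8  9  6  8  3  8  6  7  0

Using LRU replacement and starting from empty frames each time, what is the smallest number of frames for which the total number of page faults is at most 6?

3

f=1: 10 faults
f=2: 8 faults
f=3: 6 faults
f=4: 6 faults
f=5: 6 faults
f=6: 6 faults
Smallest f with faults ≤ 6 is 3.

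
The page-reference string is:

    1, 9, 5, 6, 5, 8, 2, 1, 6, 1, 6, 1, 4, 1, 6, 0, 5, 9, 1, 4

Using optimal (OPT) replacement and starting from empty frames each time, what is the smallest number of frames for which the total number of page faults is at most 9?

4

f=1: 20 faults
f=2: 13 faults
f=3: 10 faults
f=4: 9 faults
f=5: 8 faults
f=6: 8 faults
f=7: 8 faults
f=8: 8 faults
Smallest f with faults ≤ 9 is 4.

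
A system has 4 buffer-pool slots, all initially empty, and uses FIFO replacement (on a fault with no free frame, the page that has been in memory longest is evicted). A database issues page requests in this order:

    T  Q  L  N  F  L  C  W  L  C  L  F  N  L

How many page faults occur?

T -> fault, frames {T}
Q -> fault, frames {T,Q}
L -> fault, frames {T,Q,L}
N -> fault, frames {T,Q,L,N}
F -> fault, evict T, frames {Q,L,N,F}
L -> hit
C -> fault, evict Q, frames {L,N,F,C}
W -> fault, evict L, frames {N,F,C,W}
L -> fault, evict N, frames {F,C,W,L}
C -> hit
L -> hit
F -> hit
N -> fault, evict F, frames {C,W,L,N}
L -> hit
Page faults: 9.

9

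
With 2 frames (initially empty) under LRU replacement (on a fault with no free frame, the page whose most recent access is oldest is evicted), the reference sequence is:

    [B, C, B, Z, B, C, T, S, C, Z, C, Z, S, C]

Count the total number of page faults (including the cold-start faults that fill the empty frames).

B -> miss, frames {B}
C -> miss, frames {B,C}
B -> hit
Z -> miss, evict C, frames {B,Z}
B -> hit
C -> miss, evict Z, frames {B,C}
T -> miss, evict B, frames {C,T}
S -> miss, evict C, frames {T,S}
C -> miss, evict T, frames {S,C}
Z -> miss, evict S, frames {C,Z}
C -> hit
Z -> hit
S -> miss, evict C, frames {Z,S}
C -> miss, evict Z, frames {S,C}
Page faults: 10.

10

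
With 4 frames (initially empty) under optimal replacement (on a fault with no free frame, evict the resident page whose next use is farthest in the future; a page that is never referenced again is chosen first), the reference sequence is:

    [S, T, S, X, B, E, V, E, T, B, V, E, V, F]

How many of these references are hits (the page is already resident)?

7

S → fault, frames [S]
T → fault, frames [S, T]
S → hit
X → fault, frames [S, T, X]
B → fault, frames [S, T, X, B]
E → fault, evict X, frames [S, T, B, E]
V → fault, evict S, frames [T, B, E, V]
E → hit
T → hit
B → hit
V → hit
E → hit
V → hit
F → fault, evict V, frames [T, B, E, F]
Hits: 7.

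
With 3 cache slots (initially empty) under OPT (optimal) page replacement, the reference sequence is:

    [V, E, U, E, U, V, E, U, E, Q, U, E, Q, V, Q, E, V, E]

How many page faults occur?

5

V -> miss, frames (V)
E -> miss, frames (V E)
U -> miss, frames (V E U)
E -> hit
U -> hit
V -> hit
E -> hit
U -> hit
E -> hit
Q -> miss, evict V, frames (E U Q)
U -> hit
E -> hit
Q -> hit
V -> miss, evict U, frames (E Q V)
Q -> hit
E -> hit
V -> hit
E -> hit
Page faults: 5.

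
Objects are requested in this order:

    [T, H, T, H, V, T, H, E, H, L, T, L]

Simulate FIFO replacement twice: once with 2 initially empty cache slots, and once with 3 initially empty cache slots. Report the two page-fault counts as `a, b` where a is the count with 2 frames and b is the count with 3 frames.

2 frames: F F . . F F F F . F F . → 8 faults.
3 frames: F F . . F . . F . F F . → 6 faults.
6 < 8: adding a frame reduced faults, as is typical.

8, 6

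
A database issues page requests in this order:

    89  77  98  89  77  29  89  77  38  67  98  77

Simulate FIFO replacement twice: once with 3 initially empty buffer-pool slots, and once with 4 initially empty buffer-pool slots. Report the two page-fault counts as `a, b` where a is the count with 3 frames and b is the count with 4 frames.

3 frames: F F F . . F F F F F F F → 10 faults.
4 frames: F F F . . F . . F F . F → 7 faults.
7 < 10: adding a frame reduced faults, as is typical.

10, 7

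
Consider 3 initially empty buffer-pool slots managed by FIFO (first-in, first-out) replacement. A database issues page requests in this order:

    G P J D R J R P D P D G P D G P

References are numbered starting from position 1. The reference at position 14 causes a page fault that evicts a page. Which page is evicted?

R

pos 1: G: miss, frames [G]
pos 2: P: miss, frames [G, P]
pos 3: J: miss, frames [G, P, J]
pos 4: D: miss, evict G, frames [P, J, D]
pos 5: R: miss, evict P, frames [J, D, R]
pos 6: J: hit
pos 7: R: hit
pos 8: P: miss, evict J, frames [D, R, P]
pos 9: D: hit
pos 10: P: hit
pos 11: D: hit
pos 12: G: miss, evict D, frames [R, P, G]
pos 13: P: hit
pos 14: D: miss, evict R, frames [P, G, D]
At position 14, page R is evicted.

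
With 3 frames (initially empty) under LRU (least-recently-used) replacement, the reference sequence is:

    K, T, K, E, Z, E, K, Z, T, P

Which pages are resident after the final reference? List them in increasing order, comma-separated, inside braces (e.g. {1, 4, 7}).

{P, T, Z}

K → miss, frames (K)
T → miss, frames (K T)
K → hit
E → miss, frames (T K E)
Z → miss, evict T, frames (K E Z)
E → hit
K → hit
Z → hit
T → miss, evict E, frames (K Z T)
P → miss, evict K, frames (Z T P)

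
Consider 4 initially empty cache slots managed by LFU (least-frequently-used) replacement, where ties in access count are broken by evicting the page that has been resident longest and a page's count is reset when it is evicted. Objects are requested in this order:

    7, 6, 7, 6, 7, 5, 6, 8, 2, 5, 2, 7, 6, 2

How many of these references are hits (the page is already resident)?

8

7: miss, frames {7}
6: miss, frames {7,6}
7: hit
6: hit
7: hit
5: miss, frames {7,6,5}
6: hit
8: miss, frames {7,6,5,8}
2: miss, evict 5, frames {7,6,8,2}
5: miss, evict 8, frames {7,6,2,5}
2: hit
7: hit
6: hit
2: hit
Hits: 8.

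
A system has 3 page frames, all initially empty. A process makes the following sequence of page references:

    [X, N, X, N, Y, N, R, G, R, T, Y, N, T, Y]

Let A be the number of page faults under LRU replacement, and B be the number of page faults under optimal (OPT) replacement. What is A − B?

1

Under LRU: F F . . F . F F . F F F . . → 8 faults.
Under OPT: F F . . F . F F . F . F . . → 7 faults.
A − B = 8 − 7 = 1.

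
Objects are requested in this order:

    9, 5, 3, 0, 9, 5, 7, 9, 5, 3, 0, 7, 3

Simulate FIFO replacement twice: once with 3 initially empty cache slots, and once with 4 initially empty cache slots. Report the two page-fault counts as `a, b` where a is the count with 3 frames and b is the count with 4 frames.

3 frames: F F F F F F F . . F F . . → 9 faults.
4 frames: F F F F . . F F F F F F . → 10 faults.
10 > 9: adding a frame increased faults — Belady's anomaly.

9, 10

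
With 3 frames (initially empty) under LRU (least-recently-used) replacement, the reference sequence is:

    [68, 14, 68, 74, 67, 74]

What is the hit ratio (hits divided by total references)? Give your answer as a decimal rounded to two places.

0.33

68 -> fault, frames (68)
14 -> fault, frames (68 14)
68 -> hit
74 -> fault, frames (14 68 74)
67 -> fault, evict 14, frames (68 74 67)
74 -> hit
Hits: 2 of 6 references → 2/6 = 0.3333.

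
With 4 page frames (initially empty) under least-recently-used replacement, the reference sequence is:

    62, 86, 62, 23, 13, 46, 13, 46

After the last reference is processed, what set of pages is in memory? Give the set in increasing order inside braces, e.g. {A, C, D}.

62 → miss, frames {62}
86 → miss, frames {62,86}
62 → hit
23 → miss, frames {86,62,23}
13 → miss, frames {86,62,23,13}
46 → miss, evict 86, frames {62,23,13,46}
13 → hit
46 → hit

{13, 23, 46, 62}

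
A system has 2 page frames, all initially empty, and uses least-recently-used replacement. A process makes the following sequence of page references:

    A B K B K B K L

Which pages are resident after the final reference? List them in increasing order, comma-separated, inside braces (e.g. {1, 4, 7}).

A → fault, frames [A]
B → fault, frames [A, B]
K → fault, evict A, frames [B, K]
B → hit
K → hit
B → hit
K → hit
L → fault, evict B, frames [K, L]

{K, L}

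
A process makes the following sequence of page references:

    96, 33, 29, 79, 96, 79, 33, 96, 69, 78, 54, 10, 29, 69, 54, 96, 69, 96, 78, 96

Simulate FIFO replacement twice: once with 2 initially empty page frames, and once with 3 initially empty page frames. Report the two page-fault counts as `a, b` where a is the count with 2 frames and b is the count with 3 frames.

17, 15

2 frames: F F F F F . F . F F F F F F F F F . F F → 17 faults.
3 frames: F F F F F . F . F F F F F F F F . . F . → 15 faults.
15 < 17: adding a frame reduced faults, as is typical.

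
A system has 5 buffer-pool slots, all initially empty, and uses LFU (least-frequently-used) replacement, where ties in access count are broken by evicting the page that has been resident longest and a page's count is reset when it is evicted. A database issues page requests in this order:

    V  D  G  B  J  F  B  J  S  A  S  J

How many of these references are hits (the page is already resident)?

V: miss, frames (V)
D: miss, frames (V D)
G: miss, frames (V D G)
B: miss, frames (V D G B)
J: miss, frames (V D G B J)
F: miss, evict V, frames (D G B J F)
B: hit
J: hit
S: miss, evict D, frames (G B J F S)
A: miss, evict G, frames (B J F S A)
S: hit
J: hit
Hits: 4.

4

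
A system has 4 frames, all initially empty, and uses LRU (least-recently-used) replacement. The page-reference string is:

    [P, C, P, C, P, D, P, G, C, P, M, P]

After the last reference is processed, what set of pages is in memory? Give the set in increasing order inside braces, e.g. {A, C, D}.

{C, G, M, P}

P: fault, frames {P}
C: fault, frames {P,C}
P: hit
C: hit
P: hit
D: fault, frames {C,P,D}
P: hit
G: fault, frames {C,D,P,G}
C: hit
P: hit
M: fault, evict D, frames {G,C,P,M}
P: hit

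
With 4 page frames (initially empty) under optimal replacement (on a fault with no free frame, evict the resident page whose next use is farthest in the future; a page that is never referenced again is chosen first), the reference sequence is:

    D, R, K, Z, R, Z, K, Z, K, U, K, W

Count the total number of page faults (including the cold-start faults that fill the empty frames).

6

D: fault, frames [D]
R: fault, frames [D, R]
K: fault, frames [D, R, K]
Z: fault, frames [D, R, K, Z]
R: hit
Z: hit
K: hit
Z: hit
K: hit
U: fault, evict Z, frames [D, R, K, U]
K: hit
W: fault, evict U, frames [D, R, K, W]
Page faults: 6.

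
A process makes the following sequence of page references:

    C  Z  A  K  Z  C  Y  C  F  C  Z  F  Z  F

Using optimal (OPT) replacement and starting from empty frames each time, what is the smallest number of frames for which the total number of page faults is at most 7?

3

f=1: 14 faults
f=2: 8 faults
f=3: 6 faults
f=4: 6 faults
f=5: 6 faults
f=6: 6 faults
Smallest f with faults ≤ 7 is 3.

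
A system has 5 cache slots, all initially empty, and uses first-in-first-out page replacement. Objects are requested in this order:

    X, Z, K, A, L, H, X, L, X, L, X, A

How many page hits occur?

X → fault, frames (X)
Z → fault, frames (X Z)
K → fault, frames (X Z K)
A → fault, frames (X Z K A)
L → fault, frames (X Z K A L)
H → fault, evict X, frames (Z K A L H)
X → fault, evict Z, frames (K A L H X)
L → hit
X → hit
L → hit
X → hit
A → hit
Hits: 5.

5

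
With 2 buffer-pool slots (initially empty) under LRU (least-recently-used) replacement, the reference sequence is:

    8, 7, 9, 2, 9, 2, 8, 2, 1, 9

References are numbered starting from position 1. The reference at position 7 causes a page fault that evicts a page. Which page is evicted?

9

pos 1: 8 -> fault, frames {8}
pos 2: 7 -> fault, frames {8,7}
pos 3: 9 -> fault, evict 8, frames {7,9}
pos 4: 2 -> fault, evict 7, frames {9,2}
pos 5: 9 -> hit
pos 6: 2 -> hit
pos 7: 8 -> fault, evict 9, frames {2,8}
At position 7, page 9 is evicted.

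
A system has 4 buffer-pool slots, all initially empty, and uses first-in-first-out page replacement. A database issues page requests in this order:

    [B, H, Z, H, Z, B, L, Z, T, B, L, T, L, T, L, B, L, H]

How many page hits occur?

11

B -> fault, frames {B}
H -> fault, frames {B,H}
Z -> fault, frames {B,H,Z}
H -> hit
Z -> hit
B -> hit
L -> fault, frames {B,H,Z,L}
Z -> hit
T -> fault, evict B, frames {H,Z,L,T}
B -> fault, evict H, frames {Z,L,T,B}
L -> hit
T -> hit
L -> hit
T -> hit
L -> hit
B -> hit
L -> hit
H -> fault, evict Z, frames {L,T,B,H}
Hits: 11.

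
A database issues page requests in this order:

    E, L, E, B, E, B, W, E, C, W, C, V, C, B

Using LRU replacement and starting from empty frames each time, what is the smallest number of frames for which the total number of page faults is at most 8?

f=1: 14 faults
f=2: 9 faults
f=3: 7 faults
f=4: 7 faults
f=5: 6 faults
f=6: 6 faults
Smallest f with faults ≤ 8 is 3.

3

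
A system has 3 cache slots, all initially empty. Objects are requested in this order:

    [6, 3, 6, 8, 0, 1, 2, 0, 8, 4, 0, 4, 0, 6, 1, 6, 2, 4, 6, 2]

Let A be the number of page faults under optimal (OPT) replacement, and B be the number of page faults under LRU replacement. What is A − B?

Under OPT: F F . F F F F . . F . . . F F . . F . . → 10 faults.
Under LRU: F F . F F F F . F F . . . F F . F F . . → 12 faults.
A − B = 10 − 12 = -2.

-2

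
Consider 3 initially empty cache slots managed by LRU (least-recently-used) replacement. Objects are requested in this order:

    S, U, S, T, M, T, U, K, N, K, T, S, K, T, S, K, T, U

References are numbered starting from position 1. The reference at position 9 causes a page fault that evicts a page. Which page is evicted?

T

pos 1: S → miss, frames (S)
pos 2: U → miss, frames (S U)
pos 3: S → hit
pos 4: T → miss, frames (U S T)
pos 5: M → miss, evict U, frames (S T M)
pos 6: T → hit
pos 7: U → miss, evict S, frames (M T U)
pos 8: K → miss, evict M, frames (T U K)
pos 9: N → miss, evict T, frames (U K N)
At position 9, page T is evicted.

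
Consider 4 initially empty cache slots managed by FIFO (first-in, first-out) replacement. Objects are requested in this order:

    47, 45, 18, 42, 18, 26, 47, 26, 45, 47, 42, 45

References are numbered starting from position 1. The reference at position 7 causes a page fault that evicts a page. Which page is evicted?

pos 1: 47 → fault, frames (47)
pos 2: 45 → fault, frames (47 45)
pos 3: 18 → fault, frames (47 45 18)
pos 4: 42 → fault, frames (47 45 18 42)
pos 5: 18 → hit
pos 6: 26 → fault, evict 47, frames (45 18 42 26)
pos 7: 47 → fault, evict 45, frames (18 42 26 47)
At position 7, page 45 is evicted.

45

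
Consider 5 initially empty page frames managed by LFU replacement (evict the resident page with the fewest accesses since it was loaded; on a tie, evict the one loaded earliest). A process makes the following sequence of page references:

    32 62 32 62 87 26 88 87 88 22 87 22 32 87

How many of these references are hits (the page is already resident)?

8

32 -> fault, frames (32)
62 -> fault, frames (32 62)
32 -> hit
62 -> hit
87 -> fault, frames (32 62 87)
26 -> fault, frames (32 62 87 26)
88 -> fault, frames (32 62 87 26 88)
87 -> hit
88 -> hit
22 -> fault, evict 26, frames (32 62 87 88 22)
87 -> hit
22 -> hit
32 -> hit
87 -> hit
Hits: 8.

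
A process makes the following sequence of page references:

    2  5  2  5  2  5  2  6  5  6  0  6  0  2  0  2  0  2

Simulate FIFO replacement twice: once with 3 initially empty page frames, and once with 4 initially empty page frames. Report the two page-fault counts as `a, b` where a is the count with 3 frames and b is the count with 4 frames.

5, 4

3 frames: F F . . . . . F . . F . . F . . . . → 5 faults.
4 frames: F F . . . . . F . . F . . . . . . . → 4 faults.
4 < 5: adding a frame reduced faults, as is typical.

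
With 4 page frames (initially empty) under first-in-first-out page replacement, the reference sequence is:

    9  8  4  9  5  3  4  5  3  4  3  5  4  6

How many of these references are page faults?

9: fault, frames {9}
8: fault, frames {9,8}
4: fault, frames {9,8,4}
9: hit
5: fault, frames {9,8,4,5}
3: fault, evict 9, frames {8,4,5,3}
4: hit
5: hit
3: hit
4: hit
3: hit
5: hit
4: hit
6: fault, evict 8, frames {4,5,3,6}
Page faults: 6.

6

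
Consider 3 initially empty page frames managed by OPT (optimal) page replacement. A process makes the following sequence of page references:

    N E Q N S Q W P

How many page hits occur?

2

N → fault, frames [N]
E → fault, frames [N, E]
Q → fault, frames [N, E, Q]
N → hit
S → fault, evict E, frames [N, Q, S]
Q → hit
W → fault, evict S, frames [N, Q, W]
P → fault, evict W, frames [N, Q, P]
Hits: 2.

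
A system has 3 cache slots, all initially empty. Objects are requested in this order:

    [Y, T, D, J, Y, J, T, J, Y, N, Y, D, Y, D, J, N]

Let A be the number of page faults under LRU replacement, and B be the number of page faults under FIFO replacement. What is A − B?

-1

Under LRU: F F F F F . F . . F . F . . F F → 10 faults.
Under FIFO: F F F F F . F . . F . F F . F F → 11 faults.
A − B = 10 − 11 = -1.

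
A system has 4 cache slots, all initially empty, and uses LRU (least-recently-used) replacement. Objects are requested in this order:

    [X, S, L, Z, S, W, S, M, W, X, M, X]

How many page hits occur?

X: fault, frames (X)
S: fault, frames (X S)
L: fault, frames (X S L)
Z: fault, frames (X S L Z)
S: hit
W: fault, evict X, frames (L Z S W)
S: hit
M: fault, evict L, frames (Z W S M)
W: hit
X: fault, evict Z, frames (S M W X)
M: hit
X: hit
Hits: 5.

5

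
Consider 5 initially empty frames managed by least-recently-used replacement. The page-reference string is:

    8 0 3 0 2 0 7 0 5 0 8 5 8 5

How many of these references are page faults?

8 -> miss, frames [8]
0 -> miss, frames [8, 0]
3 -> miss, frames [8, 0, 3]
0 -> hit
2 -> miss, frames [8, 3, 0, 2]
0 -> hit
7 -> miss, frames [8, 3, 2, 0, 7]
0 -> hit
5 -> miss, evict 8, frames [3, 2, 7, 0, 5]
0 -> hit
8 -> miss, evict 3, frames [2, 7, 5, 0, 8]
5 -> hit
8 -> hit
5 -> hit
Page faults: 7.

7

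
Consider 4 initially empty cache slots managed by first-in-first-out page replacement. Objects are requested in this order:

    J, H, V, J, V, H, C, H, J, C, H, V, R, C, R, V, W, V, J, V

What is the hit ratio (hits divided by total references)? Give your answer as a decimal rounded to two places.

J: fault, frames (J)
H: fault, frames (J H)
V: fault, frames (J H V)
J: hit
V: hit
H: hit
C: fault, frames (J H V C)
H: hit
J: hit
C: hit
H: hit
V: hit
R: fault, evict J, frames (H V C R)
C: hit
R: hit
V: hit
W: fault, evict H, frames (V C R W)
V: hit
J: fault, evict V, frames (C R W J)
V: fault, evict C, frames (R W J V)
Hits: 12 of 20 references → 12/20 = 0.6000.

0.60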